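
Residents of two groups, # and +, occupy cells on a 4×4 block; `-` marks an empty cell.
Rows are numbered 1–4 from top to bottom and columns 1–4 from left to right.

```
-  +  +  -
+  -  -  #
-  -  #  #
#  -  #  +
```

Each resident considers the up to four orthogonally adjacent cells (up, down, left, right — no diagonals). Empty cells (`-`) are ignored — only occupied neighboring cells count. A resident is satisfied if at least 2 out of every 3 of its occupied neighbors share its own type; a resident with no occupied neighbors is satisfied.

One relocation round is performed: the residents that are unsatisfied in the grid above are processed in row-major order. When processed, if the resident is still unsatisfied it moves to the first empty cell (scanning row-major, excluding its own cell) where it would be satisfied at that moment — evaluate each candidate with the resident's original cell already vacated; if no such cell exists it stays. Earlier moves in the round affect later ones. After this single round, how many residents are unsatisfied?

Initially unsatisfied (in order): (4,3), (4,4).
  (4,3) → (2,3).
  (4,4) → (1,1).
Resulting grid:
+ + + -
+ - # #
- - # #
# - - -
Unsatisfied now: (1,3).

1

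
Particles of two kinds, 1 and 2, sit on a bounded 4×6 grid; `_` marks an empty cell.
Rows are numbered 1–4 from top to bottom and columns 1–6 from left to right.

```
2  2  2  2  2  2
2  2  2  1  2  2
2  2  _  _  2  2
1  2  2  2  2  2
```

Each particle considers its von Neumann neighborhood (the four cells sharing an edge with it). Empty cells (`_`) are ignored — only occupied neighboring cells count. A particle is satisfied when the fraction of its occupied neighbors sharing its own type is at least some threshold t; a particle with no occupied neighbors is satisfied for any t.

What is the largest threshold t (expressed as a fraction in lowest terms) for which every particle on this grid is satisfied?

0/1

Row 1: (1,1)2 2/2 · (1,2)2 3/3 · (1,3)2 3/3 · (1,4)2 2/3 · (1,5)2 3/3 · (1,6)2 2/2
Row 2: (2,1)2 3/3 · (2,2)2 4/4 · (2,3)2 2/3 · (2,4)1 0/3 · (2,5)2 3/4 · (2,6)2 3/3
Row 3: (3,1)2 2/3 · (3,2)2 3/3 · (3,5)2 3/3 · (3,6)2 3/3
Row 4: (4,1)1 0/2 · (4,2)2 2/3 · (4,3)2 2/2 · (4,4)2 2/2 · (4,5)2 3/3 · (4,6)2 2/2
The smallest same-type fraction is 0/3 at (2,4), which reduces to 0/1. Any threshold above that leaves this particle unsatisfied.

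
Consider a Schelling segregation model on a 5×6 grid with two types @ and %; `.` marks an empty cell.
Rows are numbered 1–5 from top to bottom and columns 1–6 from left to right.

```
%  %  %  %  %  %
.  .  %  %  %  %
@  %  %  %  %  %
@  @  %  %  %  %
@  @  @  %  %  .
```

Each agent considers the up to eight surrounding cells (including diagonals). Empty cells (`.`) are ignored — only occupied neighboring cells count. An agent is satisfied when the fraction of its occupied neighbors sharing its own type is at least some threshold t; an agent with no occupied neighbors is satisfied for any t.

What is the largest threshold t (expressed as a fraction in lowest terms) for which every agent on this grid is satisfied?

2/5

Row 1: (1,1)% 1/1 · (1,2)% 3/3 · (1,3)% 4/4 · (1,4)% 5/5 · (1,5)% 5/5 · (1,6)% 3/3
Row 2: (2,3)% 7/7 · (2,4)% 8/8 · (2,5)% 8/8 · (2,6)% 5/5
Row 3: (3,1)@ 2/3 · (3,2)% 3/6 · (3,3)% 6/7 · (3,4)% 8/8 · (3,5)% 8/8 · (3,6)% 5/5
Row 4: (4,1)@ 4/5 · (4,2)@ 5/8 · (4,3)% 5/8 · (4,4)% 7/8 · (4,5)% 7/7 · (4,6)% 4/4
Row 5: (5,1)@ 3/3 · (5,2)@ 4/5 · (5,3)@ 2/5 · (5,4)% 4/5 · (5,5)% 4/4
The smallest same-type fraction is 2/5 at (5,3), which reduces to 2/5. Any threshold above that leaves this agent unsatisfied.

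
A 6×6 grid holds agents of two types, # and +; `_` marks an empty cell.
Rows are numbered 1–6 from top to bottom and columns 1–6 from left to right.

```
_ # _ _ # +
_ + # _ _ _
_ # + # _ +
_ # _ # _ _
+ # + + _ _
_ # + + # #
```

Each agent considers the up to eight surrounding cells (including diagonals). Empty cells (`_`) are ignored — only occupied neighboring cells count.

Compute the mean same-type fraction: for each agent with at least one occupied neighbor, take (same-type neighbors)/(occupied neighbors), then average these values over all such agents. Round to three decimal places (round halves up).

0.405

(1,2)# 1/2
(1,5)# 0/1
(1,6)+ 0/1
(2,2)+ 1/4
(2,3)# 3/5
(3,2)# 2/4
(3,3)+ 1/6
(3,4)# 2/3
(3,6)+ — no occupied neighbors
(4,2)# 2/5
(4,4)# 1/4
(5,1)+ 0/3
(5,2)# 2/5
(5,3)+ 3/7
(5,4)+ 3/5
(6,2)# 1/4
(6,3)+ 3/5
(6,4)+ 3/4
(6,5)# 1/3
(6,6)# 1/1
Sum over 19 agents: 1/2 + 0/1 + 0/1 + 1/4 + 3/5 + 2/4 + 1/6 + 2/3 + 2/5 + 1/4 + 0/3 + 2/5 + 3/7 + 3/5 + 1/4 + 3/5 + 3/4 + 1/3 + 1/1 = 808/105; mean = 808/105 ÷ 19 = 808/1995 = 0.405012… → 0.405.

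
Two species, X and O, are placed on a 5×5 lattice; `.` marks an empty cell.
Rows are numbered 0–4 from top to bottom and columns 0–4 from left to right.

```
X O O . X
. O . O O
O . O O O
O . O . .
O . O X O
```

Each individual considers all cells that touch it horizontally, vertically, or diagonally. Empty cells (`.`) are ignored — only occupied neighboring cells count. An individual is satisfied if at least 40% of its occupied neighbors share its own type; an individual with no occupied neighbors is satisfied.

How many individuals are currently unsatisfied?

(0,0)X 0/2 unhappy
(0,1)O 2/3 ok
(0,2)O 3/3 ok
(0,4)X 0/2 unhappy
(1,1)O 4/5 ok
(1,3)O 5/6 ok
(1,4)O 3/4 ok
(2,0)O 2/2 ok
(2,2)O 4/4 ok
(2,3)O 5/5 ok
(2,4)O 3/3 ok
(3,0)O 2/2 ok
(3,2)O 3/4 ok
(4,0)O 1/1 ok
(4,2)O 1/2 ok
(4,3)X 0/3 unhappy
(4,4)O 0/1 unhappy
Unsatisfied: (0,0), (0,4), (4,3), (4,4) — 4 in total.

4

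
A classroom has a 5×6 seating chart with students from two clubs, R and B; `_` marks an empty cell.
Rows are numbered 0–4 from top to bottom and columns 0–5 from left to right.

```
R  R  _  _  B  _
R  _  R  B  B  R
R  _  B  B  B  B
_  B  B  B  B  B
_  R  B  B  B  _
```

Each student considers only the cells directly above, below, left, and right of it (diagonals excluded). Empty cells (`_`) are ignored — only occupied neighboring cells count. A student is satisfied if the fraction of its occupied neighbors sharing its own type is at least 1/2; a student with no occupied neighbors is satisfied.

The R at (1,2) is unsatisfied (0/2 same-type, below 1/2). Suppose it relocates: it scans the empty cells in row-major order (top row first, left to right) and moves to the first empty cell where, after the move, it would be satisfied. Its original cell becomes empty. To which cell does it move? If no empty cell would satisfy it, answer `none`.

Vacating (1,2). Empty cells in order:
  (0,2): 1/1 same-type → satisfied — stop here.

(0,2)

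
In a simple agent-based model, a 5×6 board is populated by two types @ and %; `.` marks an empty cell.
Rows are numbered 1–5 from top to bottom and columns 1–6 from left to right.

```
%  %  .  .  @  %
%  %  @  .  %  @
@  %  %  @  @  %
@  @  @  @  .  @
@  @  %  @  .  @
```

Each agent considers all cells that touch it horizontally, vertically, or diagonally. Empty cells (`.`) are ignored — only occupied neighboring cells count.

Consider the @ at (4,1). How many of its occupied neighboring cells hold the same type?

4

Occupied neighbors of (4,1): (3,1)=@, (3,2)=%, (4,2)=@, (5,1)=@, (5,2)=@.
Same type (@): 4 of 5.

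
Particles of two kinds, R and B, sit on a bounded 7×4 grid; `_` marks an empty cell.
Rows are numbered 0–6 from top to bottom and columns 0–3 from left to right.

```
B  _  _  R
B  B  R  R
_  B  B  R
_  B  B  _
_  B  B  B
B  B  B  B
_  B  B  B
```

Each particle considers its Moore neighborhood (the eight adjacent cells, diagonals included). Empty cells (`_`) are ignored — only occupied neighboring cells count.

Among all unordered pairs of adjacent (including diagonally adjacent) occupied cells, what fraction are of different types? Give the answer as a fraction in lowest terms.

Scan each occupied cell's neighbors to the right and below (and the two forward diagonals) so each pair is counted once.
Row 0: B(0,0)–B(1,0)= B(0,0)–B(1,1)= R(0,3)–R(1,3)= R(0,3)–R(1,2)=  → 0/4 unlike.
Row 1: B(1,0)–B(1,1)= B(1,0)–B(2,1)= B(1,1)–R(1,2)≠ B(1,1)–B(2,1)= B(1,1)–B(2,2)= R(1,2)–R(1,3)= R(1,2)–B(2,2)≠ R(1,2)–R(2,3)= R(1,2)–B(2,1)≠ R(1,3)–R(2,3)= R(1,3)–B(2,2)≠  → 4/11 unlike.
Row 2: B(2,1)–B(2,2)= B(2,1)–B(3,1)= B(2,1)–B(3,2)= B(2,2)–R(2,3)≠ B(2,2)–B(3,2)= B(2,2)–B(3,1)= R(2,3)–B(3,2)≠  → 2/7 unlike.
Row 3: B(3,1)–B(3,2)= B(3,1)–B(4,1)= B(3,1)–B(4,2)= B(3,2)–B(4,2)= B(3,2)–B(4,3)= B(3,2)–B(4,1)=  → 0/6 unlike.
Row 4: B(4,1)–B(4,2)= B(4,1)–B(5,1)= B(4,1)–B(5,2)= B(4,1)–B(5,0)= B(4,2)–B(4,3)= B(4,2)–B(5,2)= B(4,2)–B(5,3)= B(4,2)–B(5,1)= B(4,3)–B(5,3)= B(4,3)–B(5,2)=  → 0/10 unlike.
Row 5: B(5,0)–B(5,1)= B(5,0)–B(6,1)= B(5,1)–B(5,2)= B(5,1)–B(6,1)= B(5,1)–B(6,2)= B(5,2)–B(5,3)= B(5,2)–B(6,2)= B(5,2)–B(6,3)= B(5,2)–B(6,1)= B(5,3)–B(6,3)= B(5,3)–B(6,2)=  → 0/11 unlike.
Row 6: B(6,1)–B(6,2)= B(6,2)–B(6,3)=  → 0/2 unlike.
Total adjacent occupied pairs: 51; unlike-type pairs: 6.
6/51 reduces to 2/17.

2/17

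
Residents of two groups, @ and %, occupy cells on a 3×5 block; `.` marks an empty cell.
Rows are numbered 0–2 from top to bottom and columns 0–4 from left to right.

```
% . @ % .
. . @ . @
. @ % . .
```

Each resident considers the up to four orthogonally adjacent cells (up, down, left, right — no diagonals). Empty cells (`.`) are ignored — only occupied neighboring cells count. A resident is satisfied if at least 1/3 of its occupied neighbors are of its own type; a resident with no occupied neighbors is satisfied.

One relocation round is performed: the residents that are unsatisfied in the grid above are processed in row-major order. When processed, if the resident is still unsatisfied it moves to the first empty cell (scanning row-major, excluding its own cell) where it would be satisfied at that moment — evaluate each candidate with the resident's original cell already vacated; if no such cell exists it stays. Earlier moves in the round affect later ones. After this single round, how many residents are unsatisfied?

0

Initially unsatisfied (in order): (0,3), (2,1), (2,2).
  (0,3) → (0,1).
  (2,1) → (0,3).
  (2,2) → (1,0).
Resulting grid:
% % @ @ .
% . @ . @
. . . . .
All satisfied now.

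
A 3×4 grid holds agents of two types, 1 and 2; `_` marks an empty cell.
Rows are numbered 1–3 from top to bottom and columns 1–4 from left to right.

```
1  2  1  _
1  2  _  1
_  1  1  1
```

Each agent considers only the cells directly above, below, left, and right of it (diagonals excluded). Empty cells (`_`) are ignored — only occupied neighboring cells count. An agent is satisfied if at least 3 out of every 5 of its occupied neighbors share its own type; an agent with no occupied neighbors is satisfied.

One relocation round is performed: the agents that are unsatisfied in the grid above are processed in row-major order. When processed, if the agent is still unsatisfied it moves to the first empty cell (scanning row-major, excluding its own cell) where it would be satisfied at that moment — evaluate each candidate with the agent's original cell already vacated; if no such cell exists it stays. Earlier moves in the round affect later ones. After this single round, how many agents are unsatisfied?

1

Initially unsatisfied (in order): (1,1), (1,2), (1,3), (2,1), (2,2), (3,2).
  (1,1) → (1,4).
  (1,2): no empty cell satisfies it; stays.
  (1,3) → (2,3).
  (2,1) → (1,3).
  (2,2) → (1,1).
  (3,2): now satisfied by earlier moves; stays.
Resulting grid:
2 2 1 1
_ _ 1 1
_ 1 1 1
Unsatisfied now: (1,2).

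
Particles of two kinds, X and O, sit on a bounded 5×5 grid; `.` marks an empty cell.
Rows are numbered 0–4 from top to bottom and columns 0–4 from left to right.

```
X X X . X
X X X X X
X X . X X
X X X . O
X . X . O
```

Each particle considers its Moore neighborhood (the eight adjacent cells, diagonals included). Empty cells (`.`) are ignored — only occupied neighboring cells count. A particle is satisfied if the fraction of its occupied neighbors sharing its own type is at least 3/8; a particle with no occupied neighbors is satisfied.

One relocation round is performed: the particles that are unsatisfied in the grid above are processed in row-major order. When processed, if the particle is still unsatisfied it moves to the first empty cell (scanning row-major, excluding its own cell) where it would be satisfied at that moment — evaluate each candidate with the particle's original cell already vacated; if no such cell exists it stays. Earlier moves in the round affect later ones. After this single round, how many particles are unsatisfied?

1

Initially unsatisfied (in order): (3,4).
  (3,4): no empty cell satisfies it; stays.
Resulting grid:
X X X . X
X X X X X
X X . X X
X X X . O
X . X . O
Unsatisfied now: (3,4).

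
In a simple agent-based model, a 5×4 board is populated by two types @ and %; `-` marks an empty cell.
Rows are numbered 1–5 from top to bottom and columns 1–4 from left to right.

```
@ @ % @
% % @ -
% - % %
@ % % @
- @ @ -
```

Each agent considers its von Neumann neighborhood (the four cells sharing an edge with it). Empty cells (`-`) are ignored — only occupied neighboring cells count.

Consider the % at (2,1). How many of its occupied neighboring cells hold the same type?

Occupied neighbors of (2,1): (1,1)=@, (3,1)=%, (2,2)=%.
Same type (%): 2 of 3.

2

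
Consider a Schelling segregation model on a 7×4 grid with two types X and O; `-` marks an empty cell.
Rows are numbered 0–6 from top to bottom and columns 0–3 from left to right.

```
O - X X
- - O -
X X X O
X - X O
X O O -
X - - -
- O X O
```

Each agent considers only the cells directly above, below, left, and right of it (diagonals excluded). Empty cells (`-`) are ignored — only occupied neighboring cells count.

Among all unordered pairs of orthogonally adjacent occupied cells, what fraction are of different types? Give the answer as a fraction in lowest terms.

8/17

Scan each occupied cell's neighbors to the right and below so each pair is counted once.
Row 0: X(0,2)–X(0,3)= X(0,2)–O(1,2)≠  → 1/2 unlike.
Row 1: O(1,2)–X(2,2)≠  → 1/1 unlike.
Row 2: X(2,0)–X(2,1)= X(2,0)–X(3,0)= X(2,1)–X(2,2)= X(2,2)–O(2,3)≠ X(2,2)–X(3,2)= O(2,3)–O(3,3)=  → 1/6 unlike.
Row 3: X(3,0)–X(4,0)= X(3,2)–O(3,3)≠ X(3,2)–O(4,2)≠  → 2/3 unlike.
Row 4: X(4,0)–O(4,1)≠ X(4,0)–X(5,0)= O(4,1)–O(4,2)=  → 1/3 unlike.
Row 6: O(6,1)–X(6,2)≠ X(6,2)–O(6,3)≠  → 2/2 unlike.
Total adjacent occupied pairs: 17; unlike-type pairs: 8.
8/17 is already in lowest terms.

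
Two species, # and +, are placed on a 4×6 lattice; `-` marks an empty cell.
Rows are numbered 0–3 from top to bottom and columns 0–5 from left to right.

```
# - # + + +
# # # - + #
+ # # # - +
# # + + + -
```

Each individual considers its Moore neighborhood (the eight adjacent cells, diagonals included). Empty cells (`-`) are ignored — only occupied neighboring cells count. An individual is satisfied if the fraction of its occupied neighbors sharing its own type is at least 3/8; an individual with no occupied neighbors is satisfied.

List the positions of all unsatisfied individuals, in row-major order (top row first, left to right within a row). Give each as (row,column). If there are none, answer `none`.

Row 0: (0,0)# 2/2 satisfied · (0,2)# 2/3 satisfied · (0,3)+ 2/4 satisfied · (0,4)+ 3/4 satisfied · (0,5)+ 2/3 satisfied
Row 1: (1,0)# 3/4 satisfied · (1,1)# 6/7 satisfied · (1,2)# 5/6 satisfied · (1,4)+ 4/6 satisfied · (1,5)# 0/4 not
Row 2: (2,0)+ 0/5 not · (2,1)# 6/8 satisfied · (2,2)# 5/7 satisfied · (2,3)# 2/6 not · (2,5)+ 2/3 satisfied
Row 3: (3,0)# 2/3 satisfied · (3,1)# 3/5 satisfied · (3,2)+ 1/5 not · (3,3)+ 2/4 satisfied · (3,4)+ 2/3 satisfied

(1,5), (2,0), (2,3), (3,2)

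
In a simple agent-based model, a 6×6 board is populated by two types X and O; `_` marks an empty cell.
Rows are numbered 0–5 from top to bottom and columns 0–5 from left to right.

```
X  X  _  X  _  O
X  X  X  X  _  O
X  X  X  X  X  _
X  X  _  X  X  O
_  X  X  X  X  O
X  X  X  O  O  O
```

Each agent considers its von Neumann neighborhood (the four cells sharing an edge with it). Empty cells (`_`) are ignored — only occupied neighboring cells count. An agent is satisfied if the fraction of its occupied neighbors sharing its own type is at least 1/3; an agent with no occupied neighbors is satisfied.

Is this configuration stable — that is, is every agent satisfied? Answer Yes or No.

Yes

(0,0)X 2/2 satisfied
(0,1)X 2/2 satisfied
(0,3)X 1/1 satisfied
(0,5)O 1/1 satisfied
(1,0)X 3/3 satisfied
(1,1)X 4/4 satisfied
(1,2)X 3/3 satisfied
(1,3)X 3/3 satisfied
(1,5)O 1/1 satisfied
(2,0)X 3/3 satisfied
(2,1)X 4/4 satisfied
(2,2)X 3/3 satisfied
(2,3)X 4/4 satisfied
(2,4)X 2/2 satisfied
(3,0)X 2/2 satisfied
(3,1)X 3/3 satisfied
(3,3)X 3/3 satisfied
(3,4)X 3/4 satisfied
(3,5)O 1/2 satisfied
(4,1)X 3/3 satisfied
(4,2)X 3/3 satisfied
(4,3)X 3/4 satisfied
(4,4)X 2/4 satisfied
(4,5)O 2/3 satisfied
(5,0)X 1/1 satisfied
(5,1)X 3/3 satisfied
(5,2)X 2/3 satisfied
(5,3)O 1/3 satisfied
(5,4)O 2/3 satisfied
(5,5)O 2/2 satisfied
All meet the threshold, so the configuration is stable.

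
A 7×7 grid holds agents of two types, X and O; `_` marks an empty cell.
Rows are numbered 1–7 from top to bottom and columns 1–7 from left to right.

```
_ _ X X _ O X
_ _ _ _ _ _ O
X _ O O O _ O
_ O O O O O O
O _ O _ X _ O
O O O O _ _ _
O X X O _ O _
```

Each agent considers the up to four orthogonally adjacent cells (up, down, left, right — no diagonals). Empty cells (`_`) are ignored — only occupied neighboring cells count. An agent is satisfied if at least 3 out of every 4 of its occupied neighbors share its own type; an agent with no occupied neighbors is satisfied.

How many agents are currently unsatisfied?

9

Row 1: (1,3)X 1/1 ✓ · (1,4)X 1/1 ✓ · (1,6)O 0/1 ✗ · (1,7)X 0/2 ✗
Row 2: (2,7)O 1/2 ✗
Row 3: (3,1)X 0/0 ✓ · (3,3)O 2/2 ✓ · (3,4)O 3/3 ✓ · (3,5)O 2/2 ✓ · (3,7)O 2/2 ✓
Row 4: (4,2)O 1/1 ✓ · (4,3)O 4/4 ✓ · (4,4)O 3/3 ✓ · (4,5)O 3/4 ✓ · (4,6)O 2/2 ✓ · (4,7)O 3/3 ✓
Row 5: (5,1)O 1/1 ✓ · (5,3)O 2/2 ✓ · (5,5)X 0/1 ✗ · (5,7)O 1/1 ✓
Row 6: (6,1)O 3/3 ✓ · (6,2)O 2/3 ✗ · (6,3)O 3/4 ✓ · (6,4)O 2/2 ✓
Row 7: (7,1)O 1/2 ✗ · (7,2)X 1/3 ✗ · (7,3)X 1/3 ✗ · (7,4)O 1/2 ✗ · (7,6)O 0/0 ✓
Unsatisfied: (1,6), (1,7), (2,7), (5,5), (6,2), (7,1), (7,2), (7,3), (7,4) — 9 in total.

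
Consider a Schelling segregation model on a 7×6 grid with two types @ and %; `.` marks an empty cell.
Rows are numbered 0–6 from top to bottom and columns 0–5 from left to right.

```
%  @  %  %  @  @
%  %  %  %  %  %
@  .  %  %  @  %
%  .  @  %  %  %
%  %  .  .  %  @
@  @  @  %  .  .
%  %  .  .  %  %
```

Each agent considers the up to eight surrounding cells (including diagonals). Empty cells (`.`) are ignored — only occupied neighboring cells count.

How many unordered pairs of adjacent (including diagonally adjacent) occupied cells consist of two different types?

40

Scan each occupied cell's neighbors to the right and below (and the two forward diagonals) so each pair is counted once.
From row 0: 11 unlike of 21 pairs (running 11/21).
From row 1: 5 unlike of 18 pairs (running 16/39).
From row 2: 8 unlike of 14 pairs (running 24/53).
From row 3: 4 unlike of 11 pairs (running 28/64).
From row 4: 6 unlike of 8 pairs (running 34/72).
From row 5: 6 unlike of 9 pairs (running 40/81).
From row 6: 0 unlike of 2 pairs (running 40/83).
Total adjacent occupied pairs: 83; unlike-type pairs: 40.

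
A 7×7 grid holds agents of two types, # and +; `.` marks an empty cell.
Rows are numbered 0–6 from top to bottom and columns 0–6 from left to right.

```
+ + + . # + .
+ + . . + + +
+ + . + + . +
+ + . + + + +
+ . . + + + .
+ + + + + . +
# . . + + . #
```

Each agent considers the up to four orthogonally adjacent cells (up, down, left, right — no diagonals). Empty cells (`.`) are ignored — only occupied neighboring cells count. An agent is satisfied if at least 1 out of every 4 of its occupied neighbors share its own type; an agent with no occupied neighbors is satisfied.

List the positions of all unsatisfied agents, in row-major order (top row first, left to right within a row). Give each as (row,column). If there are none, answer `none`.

(0,0)+ 2/2 satisfied
(0,1)+ 3/3 satisfied
(0,2)+ 1/1 satisfied
(0,4)# 0/2 not
(0,5)+ 1/2 satisfied
(1,0)+ 3/3 satisfied
(1,1)+ 3/3 satisfied
(1,4)+ 2/3 satisfied
(1,5)+ 3/3 satisfied
(1,6)+ 2/2 satisfied
(2,0)+ 3/3 satisfied
(2,1)+ 3/3 satisfied
(2,3)+ 2/2 satisfied
(2,4)+ 3/3 satisfied
(2,6)+ 2/2 satisfied
(3,0)+ 3/3 satisfied
(3,1)+ 2/2 satisfied
(3,3)+ 3/3 satisfied
(3,4)+ 4/4 satisfied
(3,5)+ 3/3 satisfied
(3,6)+ 2/2 satisfied
(4,0)+ 2/2 satisfied
(4,3)+ 3/3 satisfied
(4,4)+ 4/4 satisfied
(4,5)+ 2/2 satisfied
(5,0)+ 2/3 satisfied
(5,1)+ 2/2 satisfied
(5,2)+ 2/2 satisfied
(5,3)+ 4/4 satisfied
(5,4)+ 3/3 satisfied
(5,6)+ 0/1 not
(6,0)# 0/1 not
(6,3)+ 2/2 satisfied
(6,4)+ 2/2 satisfied
(6,6)# 0/1 not

(0,4), (5,6), (6,0), (6,6)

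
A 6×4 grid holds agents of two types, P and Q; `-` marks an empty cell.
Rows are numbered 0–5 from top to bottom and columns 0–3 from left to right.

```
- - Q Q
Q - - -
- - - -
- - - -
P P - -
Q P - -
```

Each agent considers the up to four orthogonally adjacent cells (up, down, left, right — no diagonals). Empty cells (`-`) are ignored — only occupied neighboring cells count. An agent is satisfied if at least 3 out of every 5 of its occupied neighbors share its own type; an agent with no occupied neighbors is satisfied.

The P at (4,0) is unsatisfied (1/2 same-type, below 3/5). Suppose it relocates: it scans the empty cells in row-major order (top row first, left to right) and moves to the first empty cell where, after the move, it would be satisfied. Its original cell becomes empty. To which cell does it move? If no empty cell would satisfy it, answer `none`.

Vacating (4,0). Empty cells in order:
  (0,0): 0/1 same-type → still unsatisfied.
  (0,1): 0/1 same-type → still unsatisfied.
  (1,1): 0/1 same-type → still unsatisfied.
  (1,2): 0/1 same-type → still unsatisfied.
  (1,3): 0/1 same-type → still unsatisfied.
  (2,0): 0/1 same-type → still unsatisfied.
  (2,1): 0/0 same-type → satisfied — stop here.

(2,1)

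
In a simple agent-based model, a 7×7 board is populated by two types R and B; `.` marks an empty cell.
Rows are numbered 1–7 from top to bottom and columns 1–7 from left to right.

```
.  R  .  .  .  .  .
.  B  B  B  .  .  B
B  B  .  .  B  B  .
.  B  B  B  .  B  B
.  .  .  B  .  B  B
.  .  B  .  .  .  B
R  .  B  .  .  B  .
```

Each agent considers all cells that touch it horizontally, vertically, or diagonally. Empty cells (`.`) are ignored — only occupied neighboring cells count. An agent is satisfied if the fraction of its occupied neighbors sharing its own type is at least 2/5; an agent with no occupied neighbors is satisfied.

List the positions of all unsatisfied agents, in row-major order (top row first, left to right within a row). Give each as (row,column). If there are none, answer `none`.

(1,2)

(1,2)R 0/2 not
(2,2)B 3/4 satisfied
(2,3)B 3/4 satisfied
(2,4)B 2/2 satisfied
(2,7)B 1/1 satisfied
(3,1)B 3/3 satisfied
(3,2)B 5/5 satisfied
(3,5)B 4/4 satisfied
(3,6)B 4/4 satisfied
(4,2)B 3/3 satisfied
(4,3)B 4/4 satisfied
(4,4)B 3/3 satisfied
(4,6)B 5/5 satisfied
(4,7)B 4/4 satisfied
(5,4)B 3/3 satisfied
(5,6)B 4/4 satisfied
(5,7)B 4/4 satisfied
(6,3)B 2/2 satisfied
(6,7)B 3/3 satisfied
(7,1)R 0/0 satisfied
(7,3)B 1/1 satisfied
(7,6)B 1/1 satisfied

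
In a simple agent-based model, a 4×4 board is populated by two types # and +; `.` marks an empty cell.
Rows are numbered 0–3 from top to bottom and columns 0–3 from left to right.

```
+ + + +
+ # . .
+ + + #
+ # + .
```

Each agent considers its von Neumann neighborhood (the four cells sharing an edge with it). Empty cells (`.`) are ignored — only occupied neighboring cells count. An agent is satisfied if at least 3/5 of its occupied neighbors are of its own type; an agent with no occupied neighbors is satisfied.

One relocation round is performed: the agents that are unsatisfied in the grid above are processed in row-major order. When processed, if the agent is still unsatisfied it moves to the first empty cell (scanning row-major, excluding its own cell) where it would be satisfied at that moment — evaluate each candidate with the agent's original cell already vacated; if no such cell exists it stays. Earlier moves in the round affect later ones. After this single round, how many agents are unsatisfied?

Initially unsatisfied (in order): (1,1), (2,1), (2,3), (3,0), (3,1), (3,2).
  (1,1): no empty cell satisfies it; stays.
  (2,1) → (1,2).
  (2,3): no empty cell satisfies it; stays.
  (3,0) → (1,3).
  (3,1): no empty cell satisfies it; stays.
  (3,2): no empty cell satisfies it; stays.
Resulting grid:
+ + + +
+ # + +
+ . + #
. # + .
Unsatisfied now: (1,1), (2,3), (3,1), (3,2).

4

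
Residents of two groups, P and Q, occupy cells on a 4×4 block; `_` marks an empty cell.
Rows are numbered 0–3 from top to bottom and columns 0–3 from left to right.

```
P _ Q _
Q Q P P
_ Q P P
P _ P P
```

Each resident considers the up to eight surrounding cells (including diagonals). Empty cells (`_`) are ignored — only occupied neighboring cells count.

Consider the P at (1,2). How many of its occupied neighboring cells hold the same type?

Occupied neighbors of (1,2): (0,2)=Q, (1,1)=Q, (1,3)=P, (2,1)=Q, (2,2)=P, (2,3)=P.
Same type (P): 3 of 6.

3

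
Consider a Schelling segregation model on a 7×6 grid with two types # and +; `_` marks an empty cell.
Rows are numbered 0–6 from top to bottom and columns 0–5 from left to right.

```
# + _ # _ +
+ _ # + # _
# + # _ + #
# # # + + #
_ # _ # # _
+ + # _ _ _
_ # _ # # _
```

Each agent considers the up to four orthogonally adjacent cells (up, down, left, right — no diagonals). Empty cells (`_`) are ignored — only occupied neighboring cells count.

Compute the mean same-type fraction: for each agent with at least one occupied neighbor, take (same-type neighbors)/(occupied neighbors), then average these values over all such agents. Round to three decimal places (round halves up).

0.401

(0,0)# 0/2
(0,1)+ 0/1
(0,3)# 0/1
(0,5)+ — no occupied neighbors
(1,0)+ 0/2
(1,2)# 1/2
(1,3)+ 0/3
(1,4)# 0/2
(2,0)# 1/3
(2,1)+ 0/3
(2,2)# 2/3
(2,4)+ 1/3
(2,5)# 1/2
(3,0)# 2/2
(3,1)# 3/4
(3,2)# 2/3
(3,3)+ 1/3
(3,4)+ 2/4
(3,5)# 1/2
(4,1)# 1/2
(4,3)# 1/2
(4,4)# 1/2
(5,0)+ 1/1
(5,1)+ 1/4
(5,2)# 0/1
(6,1)# 0/1
(6,3)# 1/1
(6,4)# 1/1
Sum over 27 agents: 0/2 + 0/1 + 0/1 + 0/2 + 1/2 + 0/3 + 0/2 + 1/3 + 0/3 + 2/3 + 1/3 + 1/2 + 2/2 + 3/4 + 2/3 + 1/3 + 2/4 + 1/2 + 1/2 + 1/2 + 1/2 + 1/1 + 1/4 + 0/1 + 0/1 + 1/1 + 1/1 = 65/6; mean = 65/6 ÷ 27 = 65/162 = 0.401234… → 0.401.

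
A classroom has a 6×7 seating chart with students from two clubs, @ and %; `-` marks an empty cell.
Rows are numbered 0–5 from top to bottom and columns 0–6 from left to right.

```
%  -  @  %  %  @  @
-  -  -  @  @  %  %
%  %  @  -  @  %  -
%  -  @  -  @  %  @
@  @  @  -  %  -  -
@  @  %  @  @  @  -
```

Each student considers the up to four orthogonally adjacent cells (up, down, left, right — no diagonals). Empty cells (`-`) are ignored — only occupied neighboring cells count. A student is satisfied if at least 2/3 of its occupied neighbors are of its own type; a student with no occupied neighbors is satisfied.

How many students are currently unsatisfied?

18

(0,0)% 0/0 ok
(0,2)@ 0/1 unhappy
(0,3)% 1/3 unhappy
(0,4)% 1/3 unhappy
(0,5)@ 1/3 unhappy
(0,6)@ 1/2 unhappy
(1,3)@ 1/2 unhappy
(1,4)@ 2/4 unhappy
(1,5)% 2/4 unhappy
(1,6)% 1/2 unhappy
(2,0)% 2/2 ok
(2,1)% 1/2 unhappy
(2,2)@ 1/2 unhappy
(2,4)@ 2/3 ok
(2,5)% 2/3 ok
(3,0)% 1/2 unhappy
(3,2)@ 2/2 ok
(3,4)@ 1/3 unhappy
(3,5)% 1/3 unhappy
(3,6)@ 0/1 unhappy
(4,0)@ 2/3 ok
(4,1)@ 3/3 ok
(4,2)@ 2/3 ok
(4,4)% 0/2 unhappy
(5,0)@ 2/2 ok
(5,1)@ 2/3 ok
(5,2)% 0/3 unhappy
(5,3)@ 1/2 unhappy
(5,4)@ 2/3 ok
(5,5)@ 1/1 ok
Unsatisfied: (0,2), (0,3), (0,4), (0,5), (0,6), (1,3), (1,4), (1,5), (1,6), (2,1), (2,2), (3,0), (3,4), (3,5), (3,6), (4,4), (5,2), (5,3) — 18 in total.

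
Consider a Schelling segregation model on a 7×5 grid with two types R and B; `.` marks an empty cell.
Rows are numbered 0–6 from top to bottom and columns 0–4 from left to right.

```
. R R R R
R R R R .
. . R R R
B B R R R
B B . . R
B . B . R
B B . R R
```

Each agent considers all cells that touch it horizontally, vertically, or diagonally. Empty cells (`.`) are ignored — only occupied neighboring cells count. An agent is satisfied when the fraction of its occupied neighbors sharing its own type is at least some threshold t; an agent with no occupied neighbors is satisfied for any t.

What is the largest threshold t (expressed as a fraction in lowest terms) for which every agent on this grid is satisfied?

(0,1)R 4/4
(0,2)R 5/5
(0,3)R 4/4
(0,4)R 2/2
(1,0)R 2/2
(1,1)R 5/5
(1,2)R 7/7
(1,3)R 7/7
(2,2)R 6/7
(2,3)R 7/7
(2,4)R 4/4
(3,0)B 3/3
(3,1)B 3/5
(3,2)R 3/5
(3,3)R 6/6
(3,4)R 4/4
(4,0)B 4/4
(4,1)B 5/6
(4,4)R 3/3
(5,0)B 4/4
(5,2)B 2/3
(5,4)R 3/3
(6,0)B 2/2
(6,1)B 3/3
(6,3)R 2/3
(6,4)R 2/2
The smallest same-type fraction is 3/5 at (3,1), which reduces to 3/5. Any threshold above that leaves this agent unsatisfied.

3/5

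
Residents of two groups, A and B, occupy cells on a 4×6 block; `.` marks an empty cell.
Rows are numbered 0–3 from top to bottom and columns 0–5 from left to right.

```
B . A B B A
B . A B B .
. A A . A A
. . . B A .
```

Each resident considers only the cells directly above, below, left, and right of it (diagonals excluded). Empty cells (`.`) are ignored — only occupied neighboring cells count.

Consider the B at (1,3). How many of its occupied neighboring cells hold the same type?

2

Occupied neighbors of (1,3): (0,3)=B, (1,2)=A, (1,4)=B.
Same type (B): 2 of 3.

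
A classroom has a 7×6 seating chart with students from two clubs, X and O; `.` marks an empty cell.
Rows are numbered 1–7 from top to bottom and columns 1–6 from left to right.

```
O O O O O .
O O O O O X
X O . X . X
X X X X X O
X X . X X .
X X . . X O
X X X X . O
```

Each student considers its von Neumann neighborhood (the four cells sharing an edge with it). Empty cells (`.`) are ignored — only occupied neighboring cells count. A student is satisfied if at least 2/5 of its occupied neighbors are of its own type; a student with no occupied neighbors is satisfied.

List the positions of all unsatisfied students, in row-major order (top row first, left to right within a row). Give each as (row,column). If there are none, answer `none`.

(3,1), (3,2), (4,6)

(1,1)O 2/2 ok
(1,2)O 3/3 ok
(1,3)O 3/3 ok
(1,4)O 3/3 ok
(1,5)O 2/2 ok
(2,1)O 2/3 ok
(2,2)O 4/4 ok
(2,3)O 3/3 ok
(2,4)O 3/4 ok
(2,5)O 2/3 ok
(2,6)X 1/2 ok
(3,1)X 1/3 unhappy
(3,2)O 1/3 unhappy
(3,4)X 1/2 ok
(3,6)X 1/2 ok
(4,1)X 3/3 ok
(4,2)X 3/4 ok
(4,3)X 2/2 ok
(4,4)X 4/4 ok
(4,5)X 2/3 ok
(4,6)O 0/2 unhappy
(5,1)X 3/3 ok
(5,2)X 3/3 ok
(5,4)X 2/2 ok
(5,5)X 3/3 ok
(6,1)X 3/3 ok
(6,2)X 3/3 ok
(6,5)X 1/2 ok
(6,6)O 1/2 ok
(7,1)X 2/2 ok
(7,2)X 3/3 ok
(7,3)X 2/2 ok
(7,4)X 1/1 ok
(7,6)O 1/1 ok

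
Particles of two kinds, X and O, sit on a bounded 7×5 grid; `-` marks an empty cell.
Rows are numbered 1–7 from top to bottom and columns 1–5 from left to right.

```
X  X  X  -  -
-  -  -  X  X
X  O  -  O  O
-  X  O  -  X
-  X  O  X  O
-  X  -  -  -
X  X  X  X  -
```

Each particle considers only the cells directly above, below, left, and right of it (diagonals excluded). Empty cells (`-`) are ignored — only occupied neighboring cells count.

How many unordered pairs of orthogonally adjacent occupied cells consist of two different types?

10

Scan each occupied cell's neighbors to the right and below so each pair is counted once.
From row 1: 0 unlike of 2 pairs (running 0/2).
From row 2: 2 unlike of 3 pairs (running 2/5).
From row 3: 3 unlike of 4 pairs (running 5/9).
From row 4: 2 unlike of 4 pairs (running 7/13).
From row 5: 3 unlike of 4 pairs (running 10/17).
From row 6: 0 unlike of 1 pairs (running 10/18).
From row 7: 0 unlike of 3 pairs (running 10/21).
Total adjacent occupied pairs: 21; unlike-type pairs: 10.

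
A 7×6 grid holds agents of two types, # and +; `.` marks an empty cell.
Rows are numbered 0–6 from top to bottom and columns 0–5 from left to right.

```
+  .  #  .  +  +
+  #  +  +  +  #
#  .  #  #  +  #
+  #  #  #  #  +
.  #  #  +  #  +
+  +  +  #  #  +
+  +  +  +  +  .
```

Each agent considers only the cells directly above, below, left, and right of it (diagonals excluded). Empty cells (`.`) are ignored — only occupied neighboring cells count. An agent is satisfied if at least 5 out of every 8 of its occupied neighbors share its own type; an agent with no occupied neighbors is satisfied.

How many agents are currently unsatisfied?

(0,0)+ 1/1 ✓
(0,2)# 0/1 ✗
(0,4)+ 2/2 ✓
(0,5)+ 1/2 ✗
(1,0)+ 1/3 ✗
(1,1)# 0/2 ✗
(1,2)+ 1/4 ✗
(1,3)+ 2/3 ✓
(1,4)+ 3/4 ✓
(1,5)# 1/3 ✗
(2,0)# 0/2 ✗
(2,2)# 2/3 ✓
(2,3)# 2/4 ✗
(2,4)+ 1/4 ✗
(2,5)# 1/3 ✗
(3,0)+ 0/2 ✗
(3,1)# 2/3 ✓
(3,2)# 4/4 ✓
(3,3)# 3/4 ✓
(3,4)# 2/4 ✗
(3,5)+ 1/3 ✗
(4,1)# 2/3 ✓
(4,2)# 2/4 ✗
(4,3)+ 0/4 ✗
(4,4)# 2/4 ✗
(4,5)+ 2/3 ✓
(5,0)+ 2/2 ✓
(5,1)+ 3/4 ✓
(5,2)+ 2/4 ✗
(5,3)# 1/4 ✗
(5,4)# 2/4 ✗
(5,5)+ 1/2 ✗
(6,0)+ 2/2 ✓
(6,1)+ 3/3 ✓
(6,2)+ 3/3 ✓
(6,3)+ 2/3 ✓
(6,4)+ 1/2 ✗
Unsatisfied: (0,2), (0,5), (1,0), (1,1), (1,2), (1,5), (2,0), (2,3), (2,4), (2,5), (3,0), (3,4), (3,5), (4,2), (4,3), (4,4), (5,2), (5,3), (5,4), (5,5), (6,4) — 21 in total.

21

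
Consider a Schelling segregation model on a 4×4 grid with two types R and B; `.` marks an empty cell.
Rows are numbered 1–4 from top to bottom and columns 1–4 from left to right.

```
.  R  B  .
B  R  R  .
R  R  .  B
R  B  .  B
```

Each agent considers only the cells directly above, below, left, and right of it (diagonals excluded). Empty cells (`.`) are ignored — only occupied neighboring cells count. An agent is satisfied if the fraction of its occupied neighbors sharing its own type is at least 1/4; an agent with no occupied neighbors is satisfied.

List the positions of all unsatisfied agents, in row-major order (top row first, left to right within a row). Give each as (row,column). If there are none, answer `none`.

(1,2)R 1/2 ok
(1,3)B 0/2 unhappy
(2,1)B 0/2 unhappy
(2,2)R 3/4 ok
(2,3)R 1/2 ok
(3,1)R 2/3 ok
(3,2)R 2/3 ok
(3,4)B 1/1 ok
(4,1)R 1/2 ok
(4,2)B 0/2 unhappy
(4,4)B 1/1 ok

(1,3), (2,1), (4,2)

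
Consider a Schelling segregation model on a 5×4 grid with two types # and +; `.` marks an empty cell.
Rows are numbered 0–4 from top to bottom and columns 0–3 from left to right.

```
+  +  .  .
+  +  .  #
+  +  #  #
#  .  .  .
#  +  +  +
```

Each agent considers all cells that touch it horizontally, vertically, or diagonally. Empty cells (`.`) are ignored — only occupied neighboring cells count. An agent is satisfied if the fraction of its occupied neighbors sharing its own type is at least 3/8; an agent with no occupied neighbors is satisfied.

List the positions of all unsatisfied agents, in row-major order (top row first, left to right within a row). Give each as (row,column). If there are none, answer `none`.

(0,0)+ 3/3 satisfied
(0,1)+ 3/3 satisfied
(1,0)+ 5/5 satisfied
(1,1)+ 5/6 satisfied
(1,3)# 2/2 satisfied
(2,0)+ 3/4 satisfied
(2,1)+ 3/5 satisfied
(2,2)# 2/4 satisfied
(2,3)# 2/2 satisfied
(3,0)# 1/4 not
(4,0)# 1/2 satisfied
(4,1)+ 1/3 not
(4,2)+ 2/2 satisfied
(4,3)+ 1/1 satisfied

(3,0), (4,1)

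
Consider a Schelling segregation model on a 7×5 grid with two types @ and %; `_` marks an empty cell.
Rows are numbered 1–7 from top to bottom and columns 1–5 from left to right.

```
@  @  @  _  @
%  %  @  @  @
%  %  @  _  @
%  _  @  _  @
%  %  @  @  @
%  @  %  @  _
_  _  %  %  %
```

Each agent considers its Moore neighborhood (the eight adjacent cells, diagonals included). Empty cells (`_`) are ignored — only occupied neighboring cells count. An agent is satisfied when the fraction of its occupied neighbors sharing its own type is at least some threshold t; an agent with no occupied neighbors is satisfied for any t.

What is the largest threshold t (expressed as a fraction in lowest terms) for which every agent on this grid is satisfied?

1/6

Row 1: (1,1)@ 1/3 · (1,2)@ 3/5 · (1,3)@ 3/4 · (1,5)@ 2/2
Row 2: (2,1)% 3/5 · (2,2)% 3/8 · (2,3)@ 4/6 · (2,4)@ 6/6 · (2,5)@ 3/3
Row 3: (3,1)% 4/4 · (3,2)% 4/7 · (3,3)@ 3/5 · (3,5)@ 3/3
Row 4: (4,1)% 4/4 · (4,3)@ 3/5 · (4,5)@ 3/3
Row 5: (5,1)% 3/4 · (5,2)% 4/7 · (5,3)@ 4/6 · (5,4)@ 5/6 · (5,5)@ 3/3
Row 6: (6,1)% 2/3 · (6,2)@ 1/6 · (6,3)% 3/7 · (6,4)@ 3/7
Row 7: (7,3)% 2/4 · (7,4)% 3/4 · (7,5)% 1/2
The smallest same-type fraction is 1/6 at (6,2), which reduces to 1/6. Any threshold above that leaves this agent unsatisfied.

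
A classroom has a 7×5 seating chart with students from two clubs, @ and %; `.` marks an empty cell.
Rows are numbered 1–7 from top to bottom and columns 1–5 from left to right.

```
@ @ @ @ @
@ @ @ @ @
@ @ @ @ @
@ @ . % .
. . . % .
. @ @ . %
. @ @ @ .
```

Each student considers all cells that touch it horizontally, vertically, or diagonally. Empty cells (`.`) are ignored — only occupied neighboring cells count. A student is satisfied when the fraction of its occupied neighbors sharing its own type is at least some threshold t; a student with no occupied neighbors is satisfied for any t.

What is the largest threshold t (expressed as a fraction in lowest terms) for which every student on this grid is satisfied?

(1,1)@ 3/3
(1,2)@ 5/5
(1,3)@ 5/5
(1,4)@ 5/5
(1,5)@ 3/3
(2,1)@ 5/5
(2,2)@ 8/8
(2,3)@ 8/8
(2,4)@ 8/8
(2,5)@ 5/5
(3,1)@ 5/5
(3,2)@ 7/7
(3,3)@ 6/7
(3,4)@ 5/6
(3,5)@ 3/4
(4,1)@ 3/3
(4,2)@ 4/4
(4,4)% 1/4
(5,4)% 2/3
(6,2)@ 3/3
(6,3)@ 4/5
(6,5)% 1/2
(7,2)@ 3/3
(7,3)@ 4/4
(7,4)@ 2/3
The smallest same-type fraction is 1/4 at (4,4), which reduces to 1/4. Any threshold above that leaves this student unsatisfied.

1/4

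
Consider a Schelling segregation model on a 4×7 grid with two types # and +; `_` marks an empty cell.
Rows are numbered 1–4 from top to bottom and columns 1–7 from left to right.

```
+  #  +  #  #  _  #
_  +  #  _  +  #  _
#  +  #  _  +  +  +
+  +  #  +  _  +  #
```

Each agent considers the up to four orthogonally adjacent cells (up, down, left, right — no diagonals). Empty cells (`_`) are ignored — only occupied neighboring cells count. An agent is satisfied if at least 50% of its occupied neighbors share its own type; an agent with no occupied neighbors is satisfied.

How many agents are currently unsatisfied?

11

(1,1)+ 0/1 not
(1,2)# 0/3 not
(1,3)+ 0/3 not
(1,4)# 1/2 satisfied
(1,5)# 1/2 satisfied
(1,7)# 0/0 satisfied
(2,2)+ 1/3 not
(2,3)# 1/3 not
(2,5)+ 1/3 not
(2,6)# 0/2 not
(3,1)# 0/2 not
(3,2)+ 2/4 satisfied
(3,3)# 2/3 satisfied
(3,5)+ 2/2 satisfied
(3,6)+ 3/4 satisfied
(3,7)+ 1/2 satisfied
(4,1)+ 1/2 satisfied
(4,2)+ 2/3 satisfied
(4,3)# 1/3 not
(4,4)+ 0/1 not
(4,6)+ 1/2 satisfied
(4,7)# 0/2 not
Unsatisfied: (1,1), (1,2), (1,3), (2,2), (2,3), (2,5), (2,6), (3,1), (4,3), (4,4), (4,7) — 11 in total.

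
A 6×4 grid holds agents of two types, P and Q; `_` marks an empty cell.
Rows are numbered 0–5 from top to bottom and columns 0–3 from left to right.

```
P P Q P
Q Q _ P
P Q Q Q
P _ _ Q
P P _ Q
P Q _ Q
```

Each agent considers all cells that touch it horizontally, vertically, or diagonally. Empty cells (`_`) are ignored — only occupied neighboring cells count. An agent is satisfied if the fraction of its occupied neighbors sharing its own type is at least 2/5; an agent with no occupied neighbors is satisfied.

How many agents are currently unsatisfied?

Row 0: (0,0)P 1/3 unhappy · (0,1)P 1/4 unhappy · (0,2)Q 1/4 unhappy · (0,3)P 1/2 ok
Row 1: (1,0)Q 2/5 ok · (1,1)Q 4/7 ok · (1,3)P 1/4 unhappy
Row 2: (2,0)P 1/4 unhappy · (2,1)Q 3/5 ok · (2,2)Q 4/5 ok · (2,3)Q 2/3 ok
Row 3: (3,0)P 3/4 ok · (3,3)Q 3/3 ok
Row 4: (4,0)P 3/4 ok · (4,1)P 3/4 ok · (4,3)Q 2/2 ok
Row 5: (5,0)P 2/3 ok · (5,1)Q 0/3 unhappy · (5,3)Q 1/1 ok
Unsatisfied: (0,0), (0,1), (0,2), (1,3), (2,0), (5,1) — 6 in total.

6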